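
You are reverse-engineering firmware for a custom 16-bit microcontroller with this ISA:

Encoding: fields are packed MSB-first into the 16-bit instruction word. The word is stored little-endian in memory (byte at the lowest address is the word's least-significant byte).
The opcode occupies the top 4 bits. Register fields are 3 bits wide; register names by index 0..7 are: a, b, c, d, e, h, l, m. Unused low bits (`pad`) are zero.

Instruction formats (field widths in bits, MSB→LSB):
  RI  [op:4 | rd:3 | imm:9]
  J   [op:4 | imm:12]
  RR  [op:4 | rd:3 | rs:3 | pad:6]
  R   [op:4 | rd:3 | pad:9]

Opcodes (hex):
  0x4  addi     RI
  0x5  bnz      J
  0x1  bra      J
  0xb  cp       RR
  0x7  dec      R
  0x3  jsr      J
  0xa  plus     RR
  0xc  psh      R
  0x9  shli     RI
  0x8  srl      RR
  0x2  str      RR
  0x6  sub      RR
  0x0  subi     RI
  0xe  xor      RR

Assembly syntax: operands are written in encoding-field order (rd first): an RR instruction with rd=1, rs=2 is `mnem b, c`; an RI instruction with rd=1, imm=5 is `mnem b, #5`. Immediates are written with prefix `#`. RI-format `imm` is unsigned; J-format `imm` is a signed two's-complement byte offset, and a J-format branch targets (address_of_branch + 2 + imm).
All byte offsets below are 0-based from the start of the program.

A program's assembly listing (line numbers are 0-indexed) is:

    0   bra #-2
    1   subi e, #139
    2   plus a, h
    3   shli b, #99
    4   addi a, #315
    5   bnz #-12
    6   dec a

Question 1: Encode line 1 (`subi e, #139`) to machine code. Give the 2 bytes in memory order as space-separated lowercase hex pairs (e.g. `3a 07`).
8b 08

1. subi fields op=0x0:4|rd=4:3|imm=139:9 → word 088bh → 8b 08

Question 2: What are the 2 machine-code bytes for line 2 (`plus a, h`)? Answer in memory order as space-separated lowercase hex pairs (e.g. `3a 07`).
40 a1

L2: plus op=0xa:4|rd=0:3|rs=5:3|pad=0:6 ⇒ 0xa140 ⇒ little 40 a1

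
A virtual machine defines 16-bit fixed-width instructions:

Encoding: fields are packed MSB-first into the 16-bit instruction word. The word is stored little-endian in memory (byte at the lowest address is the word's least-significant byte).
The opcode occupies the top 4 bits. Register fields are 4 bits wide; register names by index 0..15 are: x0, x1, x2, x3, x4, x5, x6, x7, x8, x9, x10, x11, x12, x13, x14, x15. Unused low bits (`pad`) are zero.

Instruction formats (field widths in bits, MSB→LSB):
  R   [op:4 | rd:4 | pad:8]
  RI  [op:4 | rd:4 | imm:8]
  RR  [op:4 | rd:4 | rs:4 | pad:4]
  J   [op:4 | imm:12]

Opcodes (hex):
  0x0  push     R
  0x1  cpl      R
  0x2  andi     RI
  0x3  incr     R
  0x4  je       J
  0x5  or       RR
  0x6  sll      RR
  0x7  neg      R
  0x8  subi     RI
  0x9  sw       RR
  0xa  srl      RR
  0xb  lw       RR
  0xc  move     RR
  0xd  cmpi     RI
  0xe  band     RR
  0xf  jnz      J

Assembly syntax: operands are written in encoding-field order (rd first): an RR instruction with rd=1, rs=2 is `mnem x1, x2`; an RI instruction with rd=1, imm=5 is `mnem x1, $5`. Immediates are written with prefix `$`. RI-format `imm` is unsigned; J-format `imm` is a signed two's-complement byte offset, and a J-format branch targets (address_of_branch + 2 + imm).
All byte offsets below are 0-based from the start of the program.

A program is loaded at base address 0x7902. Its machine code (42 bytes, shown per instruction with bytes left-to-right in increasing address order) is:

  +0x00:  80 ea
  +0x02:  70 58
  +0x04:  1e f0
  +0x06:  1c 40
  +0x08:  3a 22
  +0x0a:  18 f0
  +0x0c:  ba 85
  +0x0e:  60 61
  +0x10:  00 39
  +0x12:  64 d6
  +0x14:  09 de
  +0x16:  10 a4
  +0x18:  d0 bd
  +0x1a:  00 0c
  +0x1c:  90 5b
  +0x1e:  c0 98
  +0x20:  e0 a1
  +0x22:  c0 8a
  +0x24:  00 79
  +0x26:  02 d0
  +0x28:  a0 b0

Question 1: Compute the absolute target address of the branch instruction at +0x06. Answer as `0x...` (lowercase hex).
+0x06: 1c 40 ⇒ word 0x401c (little)
  top 4b → 0x4 → je [J]
  [11:0] imm=28 = $28
  target = base 0x7902 + off 0x06 + 2 + imm 28 = 0x7926

0x7926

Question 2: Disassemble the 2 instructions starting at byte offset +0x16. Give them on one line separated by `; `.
[16] 10 a4 → 0xa410
  opcode bits[15:12]=0xa: srl/RR
  rd: (w>>8)&0xf=0x4 → x4
  rs: (w>>4)&0xf=0x1 → x1
[18] d0 bd → 0xbdd0
  opcode bits[15:12]=0xb: lw/RR
  rd: (w>>8)&0xf=0xd → x13
  rs: (w>>4)&0xf=0xd → x13

srl x4, x1; lw x13, x13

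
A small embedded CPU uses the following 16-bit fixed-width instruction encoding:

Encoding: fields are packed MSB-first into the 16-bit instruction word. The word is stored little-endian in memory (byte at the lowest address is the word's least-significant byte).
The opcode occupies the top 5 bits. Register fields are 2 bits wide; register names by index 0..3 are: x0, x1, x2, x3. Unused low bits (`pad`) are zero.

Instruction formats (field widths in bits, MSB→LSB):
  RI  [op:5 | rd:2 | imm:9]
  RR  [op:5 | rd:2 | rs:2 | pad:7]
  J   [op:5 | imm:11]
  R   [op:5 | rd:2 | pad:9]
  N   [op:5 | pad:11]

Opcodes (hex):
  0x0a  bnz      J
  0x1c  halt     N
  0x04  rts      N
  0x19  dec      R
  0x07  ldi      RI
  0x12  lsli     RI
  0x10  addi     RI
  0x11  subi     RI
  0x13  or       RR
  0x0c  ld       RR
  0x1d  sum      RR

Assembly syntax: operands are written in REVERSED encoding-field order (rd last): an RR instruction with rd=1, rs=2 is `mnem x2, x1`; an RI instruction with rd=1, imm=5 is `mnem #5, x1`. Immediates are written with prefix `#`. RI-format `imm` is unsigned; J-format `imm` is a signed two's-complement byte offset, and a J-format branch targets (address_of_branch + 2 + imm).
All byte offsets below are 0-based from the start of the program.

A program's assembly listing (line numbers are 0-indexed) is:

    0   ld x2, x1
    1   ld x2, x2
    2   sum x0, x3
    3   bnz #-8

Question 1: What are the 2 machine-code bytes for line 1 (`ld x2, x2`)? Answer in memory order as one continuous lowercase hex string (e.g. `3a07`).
line 1 (ld): pack op=0xc:5|rd=2:2|rs=2:2|pad=0:7 = 0x6500; little→ 00 65

0065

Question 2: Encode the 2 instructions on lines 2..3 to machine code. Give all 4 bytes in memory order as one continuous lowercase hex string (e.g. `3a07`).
line 2 (sum): pack op=0x1d:5|rd=3:2|rs=0:2|pad=0:7 = 0xee00; little→ 00 ee
line 3 (bnz): pack op=0xa:5|imm=-8:11 = 0x57f8; little→ f8 57

00eef857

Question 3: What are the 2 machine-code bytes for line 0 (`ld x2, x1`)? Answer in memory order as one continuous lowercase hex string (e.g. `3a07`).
line 0 (ld): pack op=0xc:5|rd=1:2|rs=2:2|pad=0:7 = 0x6300; little→ 00 63

0063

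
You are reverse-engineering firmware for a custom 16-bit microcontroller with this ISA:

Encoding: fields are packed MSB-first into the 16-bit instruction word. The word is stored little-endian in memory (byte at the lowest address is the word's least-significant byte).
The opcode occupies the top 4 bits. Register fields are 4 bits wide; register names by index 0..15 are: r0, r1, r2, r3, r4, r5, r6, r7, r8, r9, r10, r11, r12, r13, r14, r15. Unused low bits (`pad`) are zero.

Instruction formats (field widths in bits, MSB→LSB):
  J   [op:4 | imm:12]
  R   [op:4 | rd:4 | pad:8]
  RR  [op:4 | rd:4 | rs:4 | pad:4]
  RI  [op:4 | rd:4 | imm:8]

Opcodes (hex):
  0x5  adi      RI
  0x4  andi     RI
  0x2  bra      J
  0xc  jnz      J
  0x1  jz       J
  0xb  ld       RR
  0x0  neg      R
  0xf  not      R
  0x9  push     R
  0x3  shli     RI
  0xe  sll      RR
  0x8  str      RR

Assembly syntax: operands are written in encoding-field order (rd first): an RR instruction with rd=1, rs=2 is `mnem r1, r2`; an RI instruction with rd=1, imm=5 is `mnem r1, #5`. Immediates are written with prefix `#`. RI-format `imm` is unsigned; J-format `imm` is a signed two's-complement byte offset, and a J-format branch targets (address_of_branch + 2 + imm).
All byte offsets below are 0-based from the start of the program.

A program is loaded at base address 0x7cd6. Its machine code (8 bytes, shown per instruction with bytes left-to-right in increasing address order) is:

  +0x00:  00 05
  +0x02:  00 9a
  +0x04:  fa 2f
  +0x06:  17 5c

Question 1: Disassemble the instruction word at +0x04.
off 0x04: read fa 2f as little → 0x2ffa
  top 4b → 0x2 → bra [J]
  imm: (w>>0)&0xfff=0xffa (s12→-6) → #-6

bra #-6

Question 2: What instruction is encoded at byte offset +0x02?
[02] 00 9a → 0x9a00
  top 4b → 0x9 → push [R]
  rd@[11:8]=0xa ⇒ r10

push r10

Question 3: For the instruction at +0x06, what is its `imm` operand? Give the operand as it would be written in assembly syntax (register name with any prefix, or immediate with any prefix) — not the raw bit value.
off 0x06: read 17 5c as little → 0x5c17
  top 4b → 0x5 → adi [RI]
  rd: (w>>8)&0xf=0xc → r12
  imm: (w>>0)&0xff=0x17 → #23

#23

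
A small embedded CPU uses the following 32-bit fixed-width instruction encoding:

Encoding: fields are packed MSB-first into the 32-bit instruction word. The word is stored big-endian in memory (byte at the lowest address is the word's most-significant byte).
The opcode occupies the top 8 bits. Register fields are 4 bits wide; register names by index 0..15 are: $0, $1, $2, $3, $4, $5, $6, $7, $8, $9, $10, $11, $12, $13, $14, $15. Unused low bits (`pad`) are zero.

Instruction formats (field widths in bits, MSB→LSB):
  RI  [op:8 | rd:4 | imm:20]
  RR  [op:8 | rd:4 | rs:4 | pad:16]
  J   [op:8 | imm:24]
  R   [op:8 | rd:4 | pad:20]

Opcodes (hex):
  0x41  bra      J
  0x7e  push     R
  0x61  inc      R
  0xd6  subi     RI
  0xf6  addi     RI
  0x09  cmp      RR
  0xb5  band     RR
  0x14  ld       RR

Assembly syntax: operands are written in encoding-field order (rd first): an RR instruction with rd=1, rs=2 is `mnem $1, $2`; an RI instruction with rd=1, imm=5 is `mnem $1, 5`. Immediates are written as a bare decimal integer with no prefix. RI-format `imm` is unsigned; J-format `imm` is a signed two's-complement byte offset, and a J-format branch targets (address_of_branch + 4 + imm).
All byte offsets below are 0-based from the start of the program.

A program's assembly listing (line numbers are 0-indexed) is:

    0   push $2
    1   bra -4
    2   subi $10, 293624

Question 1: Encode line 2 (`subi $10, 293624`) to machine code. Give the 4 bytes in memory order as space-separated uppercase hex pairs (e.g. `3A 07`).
D6 A4 7A F8

2. subi fields op=0xd6:8|rd=10:4|imm=293624:20 → word d6a47af8h → d6 a4 7a f8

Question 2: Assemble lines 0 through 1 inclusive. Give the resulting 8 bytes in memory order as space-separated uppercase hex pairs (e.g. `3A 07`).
7E 20 00 00 41 FF FF FC

0. push fields op=0x7e:8|rd=2:4|pad=0:20 → word 7e200000h → 7e 20 00 00
1. bra fields op=0x41:8|imm=-4:24 → word 41fffffch → 41 ff ff fc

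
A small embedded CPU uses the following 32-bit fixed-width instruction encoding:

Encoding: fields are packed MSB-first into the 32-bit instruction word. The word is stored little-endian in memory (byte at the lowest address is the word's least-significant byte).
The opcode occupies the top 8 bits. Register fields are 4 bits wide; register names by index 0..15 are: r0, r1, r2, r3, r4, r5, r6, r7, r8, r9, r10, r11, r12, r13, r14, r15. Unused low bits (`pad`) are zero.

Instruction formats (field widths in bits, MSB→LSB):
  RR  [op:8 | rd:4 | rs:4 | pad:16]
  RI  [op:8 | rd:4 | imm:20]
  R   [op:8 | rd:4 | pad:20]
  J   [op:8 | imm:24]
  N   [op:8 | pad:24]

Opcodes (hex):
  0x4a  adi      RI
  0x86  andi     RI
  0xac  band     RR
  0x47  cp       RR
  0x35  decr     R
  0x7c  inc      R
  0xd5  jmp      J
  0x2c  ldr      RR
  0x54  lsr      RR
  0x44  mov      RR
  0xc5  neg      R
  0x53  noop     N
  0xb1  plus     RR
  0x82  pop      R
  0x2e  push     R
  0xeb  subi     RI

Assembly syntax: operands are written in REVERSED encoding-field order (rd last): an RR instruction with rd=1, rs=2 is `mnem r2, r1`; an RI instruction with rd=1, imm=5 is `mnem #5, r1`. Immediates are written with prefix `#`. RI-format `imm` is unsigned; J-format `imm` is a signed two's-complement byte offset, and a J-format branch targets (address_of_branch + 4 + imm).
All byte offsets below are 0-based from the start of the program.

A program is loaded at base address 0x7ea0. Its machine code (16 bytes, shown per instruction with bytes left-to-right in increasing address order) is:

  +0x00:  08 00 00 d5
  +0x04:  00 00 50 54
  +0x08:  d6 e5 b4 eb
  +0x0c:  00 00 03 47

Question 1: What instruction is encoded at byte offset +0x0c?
off 0x0c: read 00 00 03 47 as little → 0x47030000
  top 8b → 0x47 → cp [RR]
  rd: (w>>20)&0xf=0x0 → r0
  rs: (w>>16)&0xf=0x3 → r3

cp r3, r0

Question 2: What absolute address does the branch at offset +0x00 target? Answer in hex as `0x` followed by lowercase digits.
@+00  little-endian(08 00 00 d5) = 0xd5000008
  top 8b → 0xd5 → jmp [J]
  imm: (w>>0)&0xffffff=0x8 → #8
  target = base 0x7ea0 + off 0x00 + 4 + imm 8 = 0x7eac

0x7eac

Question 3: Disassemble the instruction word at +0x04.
lsr r0, r5

[04] 00 00 50 54 → 0x54500000
  top 8b → 0x54 → lsr [RR]
  rd@[23:20]=0x5 ⇒ r5
  rs@[19:16]=0x0 ⇒ r0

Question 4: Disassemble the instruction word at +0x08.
+0x08: d6 e5 b4 eb ⇒ word 0xebb4e5d6 (little)
  top 8b → 0xeb → subi [RI]
  rd@[23:20]=0xb ⇒ r11
  imm@[19:0]=0x4e5d6 ⇒ #320982

subi #320982, r11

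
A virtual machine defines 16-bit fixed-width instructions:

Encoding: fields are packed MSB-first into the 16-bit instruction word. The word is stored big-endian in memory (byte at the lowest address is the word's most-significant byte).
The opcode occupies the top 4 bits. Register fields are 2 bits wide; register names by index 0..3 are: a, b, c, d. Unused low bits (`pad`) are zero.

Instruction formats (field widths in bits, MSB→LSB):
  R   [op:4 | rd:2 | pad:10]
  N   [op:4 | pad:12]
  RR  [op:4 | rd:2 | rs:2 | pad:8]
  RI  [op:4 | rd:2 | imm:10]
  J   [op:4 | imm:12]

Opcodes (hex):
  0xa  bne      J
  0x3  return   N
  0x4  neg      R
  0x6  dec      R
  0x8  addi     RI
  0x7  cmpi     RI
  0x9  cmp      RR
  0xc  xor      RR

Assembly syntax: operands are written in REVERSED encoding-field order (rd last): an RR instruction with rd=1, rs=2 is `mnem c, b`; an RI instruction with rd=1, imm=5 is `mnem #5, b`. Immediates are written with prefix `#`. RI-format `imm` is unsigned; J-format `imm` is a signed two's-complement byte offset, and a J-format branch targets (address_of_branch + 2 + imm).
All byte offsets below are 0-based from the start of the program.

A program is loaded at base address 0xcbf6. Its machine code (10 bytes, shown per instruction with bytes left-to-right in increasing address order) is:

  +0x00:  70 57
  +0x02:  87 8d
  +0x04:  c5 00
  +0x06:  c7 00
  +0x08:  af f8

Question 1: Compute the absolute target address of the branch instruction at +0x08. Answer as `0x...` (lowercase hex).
0xcbf8

@+08  big-endian(af f8) = 0xaff8
  op=0xaff8>>12=0xa ⇒ bne (J)
  imm@[11:0]=0xff8 (s12→-8) ⇒ #-8
  target = base 0xcbf6 + off 0x08 + 2 + imm -8 = 0xcbf8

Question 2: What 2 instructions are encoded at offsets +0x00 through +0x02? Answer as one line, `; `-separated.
cmpi #87, a; addi #909, b

[00] 70 57 → 0x7057
  opcode bits[15:12]=0x7: cmpi/RI
  rd@[11:10]=0x0 ⇒ a
  imm@[9:0]=0x57 ⇒ #87
[02] 87 8d → 0x878d
  opcode bits[15:12]=0x8: addi/RI
  rd@[11:10]=0x1 ⇒ b
  imm@[9:0]=0x38d ⇒ #909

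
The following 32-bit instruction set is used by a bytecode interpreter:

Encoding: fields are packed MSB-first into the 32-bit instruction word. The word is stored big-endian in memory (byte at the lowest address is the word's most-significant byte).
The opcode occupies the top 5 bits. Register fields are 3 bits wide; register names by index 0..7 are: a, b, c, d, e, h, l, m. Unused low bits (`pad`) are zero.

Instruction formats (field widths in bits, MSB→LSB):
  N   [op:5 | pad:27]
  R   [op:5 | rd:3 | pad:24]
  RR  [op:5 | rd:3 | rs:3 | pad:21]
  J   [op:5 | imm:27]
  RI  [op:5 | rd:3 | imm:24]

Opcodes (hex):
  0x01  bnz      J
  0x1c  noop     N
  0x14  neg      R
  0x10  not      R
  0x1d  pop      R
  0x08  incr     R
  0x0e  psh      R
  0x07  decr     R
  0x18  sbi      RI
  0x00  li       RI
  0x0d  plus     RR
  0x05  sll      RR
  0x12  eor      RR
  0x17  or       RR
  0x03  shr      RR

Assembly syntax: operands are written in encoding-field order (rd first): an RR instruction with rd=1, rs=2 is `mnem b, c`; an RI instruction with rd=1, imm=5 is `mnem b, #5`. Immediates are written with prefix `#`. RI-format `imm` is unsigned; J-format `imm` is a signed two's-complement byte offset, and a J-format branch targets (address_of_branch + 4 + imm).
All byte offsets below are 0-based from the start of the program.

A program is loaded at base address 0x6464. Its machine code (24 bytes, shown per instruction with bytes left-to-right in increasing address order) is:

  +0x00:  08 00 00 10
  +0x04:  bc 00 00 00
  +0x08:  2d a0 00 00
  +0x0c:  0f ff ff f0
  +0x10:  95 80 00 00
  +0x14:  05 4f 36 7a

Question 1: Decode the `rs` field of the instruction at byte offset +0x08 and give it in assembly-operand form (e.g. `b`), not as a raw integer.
h

[08] 2d a0 00 00 → 0x2da00000
  opcode bits[31:27]=0x5: sll/RR
  rd@[26:24]=0x5 ⇒ h
  rs@[23:21]=0x5 ⇒ h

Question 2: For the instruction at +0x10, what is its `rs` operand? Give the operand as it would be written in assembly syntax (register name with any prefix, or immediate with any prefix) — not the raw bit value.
e

off 0x10: read 95 80 00 00 as big → 0x95800000
  opcode bits[31:27]=0x12: eor/RR
  [26:24] rd=5 = h
  [23:21] rs=4 = e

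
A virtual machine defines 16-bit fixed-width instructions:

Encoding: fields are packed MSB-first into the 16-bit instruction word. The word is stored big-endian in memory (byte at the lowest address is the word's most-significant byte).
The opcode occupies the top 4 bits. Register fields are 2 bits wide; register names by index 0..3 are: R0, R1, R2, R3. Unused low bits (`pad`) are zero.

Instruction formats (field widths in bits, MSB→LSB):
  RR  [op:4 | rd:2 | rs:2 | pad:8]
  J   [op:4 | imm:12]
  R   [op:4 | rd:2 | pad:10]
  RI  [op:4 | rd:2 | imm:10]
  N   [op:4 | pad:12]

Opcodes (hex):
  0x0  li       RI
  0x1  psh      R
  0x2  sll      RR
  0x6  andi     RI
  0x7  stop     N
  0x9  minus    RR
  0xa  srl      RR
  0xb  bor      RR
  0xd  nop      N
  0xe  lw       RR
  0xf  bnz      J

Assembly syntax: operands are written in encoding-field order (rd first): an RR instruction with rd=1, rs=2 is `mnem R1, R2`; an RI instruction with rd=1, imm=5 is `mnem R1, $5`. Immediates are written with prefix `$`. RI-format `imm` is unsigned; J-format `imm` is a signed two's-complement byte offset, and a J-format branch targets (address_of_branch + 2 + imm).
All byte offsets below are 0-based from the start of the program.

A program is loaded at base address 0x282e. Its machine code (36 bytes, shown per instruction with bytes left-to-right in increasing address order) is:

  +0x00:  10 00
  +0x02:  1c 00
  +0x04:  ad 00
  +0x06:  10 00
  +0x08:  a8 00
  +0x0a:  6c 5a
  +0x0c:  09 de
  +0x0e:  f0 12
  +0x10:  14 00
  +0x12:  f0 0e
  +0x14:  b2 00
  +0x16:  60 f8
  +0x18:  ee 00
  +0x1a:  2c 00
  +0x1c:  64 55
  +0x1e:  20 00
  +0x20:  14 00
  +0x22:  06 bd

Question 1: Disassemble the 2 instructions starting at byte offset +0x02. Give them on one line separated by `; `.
psh R3; srl R3, R1

+0x02: 1c 00 ⇒ word 0x1c00 (big)
  top 4b → 0x1 → psh [R]
  rd@[11:10]=0x3 ⇒ R3
+0x04: ad 00 ⇒ word 0xad00 (big)
  top 4b → 0xa → srl [RR]
  rd@[11:10]=0x3 ⇒ R3
  rs@[9:8]=0x1 ⇒ R1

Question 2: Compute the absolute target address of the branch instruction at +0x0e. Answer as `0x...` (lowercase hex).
0x2850

[0e] f0 12 → 0xf012
  opcode bits[15:12]=0xf: bnz/J
  imm@[11:0]=0x12 ⇒ $18
  target = base 0x282e + off 0x0e + 2 + imm 18 = 0x2850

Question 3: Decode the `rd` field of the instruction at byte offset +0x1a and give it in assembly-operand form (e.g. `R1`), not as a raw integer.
[1a] 2c 00 → 0x2c00
  opcode bits[15:12]=0x2: sll/RR
  rd@[11:10]=0x3 ⇒ R3
  rs@[9:8]=0x0 ⇒ R0

R3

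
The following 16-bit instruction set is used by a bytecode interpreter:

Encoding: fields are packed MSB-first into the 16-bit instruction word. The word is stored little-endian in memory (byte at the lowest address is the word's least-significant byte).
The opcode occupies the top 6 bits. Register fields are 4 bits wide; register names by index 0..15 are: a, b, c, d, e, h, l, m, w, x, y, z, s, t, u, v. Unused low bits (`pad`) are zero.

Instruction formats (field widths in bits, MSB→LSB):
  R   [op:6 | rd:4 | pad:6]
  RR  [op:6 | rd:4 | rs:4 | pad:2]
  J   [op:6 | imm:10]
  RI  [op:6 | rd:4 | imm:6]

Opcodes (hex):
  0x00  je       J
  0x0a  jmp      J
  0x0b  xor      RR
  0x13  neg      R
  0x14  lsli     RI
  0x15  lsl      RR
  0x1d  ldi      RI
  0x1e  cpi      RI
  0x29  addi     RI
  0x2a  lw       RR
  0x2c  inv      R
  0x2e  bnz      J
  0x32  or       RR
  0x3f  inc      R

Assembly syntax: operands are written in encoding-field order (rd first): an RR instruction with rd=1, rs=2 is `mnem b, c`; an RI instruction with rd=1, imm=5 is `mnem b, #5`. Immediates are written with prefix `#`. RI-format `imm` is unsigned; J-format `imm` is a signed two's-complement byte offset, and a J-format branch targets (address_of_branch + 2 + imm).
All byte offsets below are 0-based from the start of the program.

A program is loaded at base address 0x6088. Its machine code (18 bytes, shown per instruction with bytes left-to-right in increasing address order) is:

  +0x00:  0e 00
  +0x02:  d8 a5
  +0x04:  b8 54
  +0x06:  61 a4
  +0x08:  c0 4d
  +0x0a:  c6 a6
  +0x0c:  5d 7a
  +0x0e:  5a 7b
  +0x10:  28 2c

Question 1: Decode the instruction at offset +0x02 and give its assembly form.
addi m, #24

@+02  little-endian(d8 a5) = 0xa5d8
  opcode bits[15:10]=0x29: addi/RI
  [9:6] rd=7 = m
  [5:0] imm=24 = #24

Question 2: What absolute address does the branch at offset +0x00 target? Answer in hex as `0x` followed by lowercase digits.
0x6098

+0x00: 0e 00 ⇒ word 0x000e (little)
  opcode bits[15:10]=0x0: je/J
  imm@[9:0]=0xe ⇒ #14
  target = base 0x6088 + off 0x00 + 2 + imm 14 = 0x6098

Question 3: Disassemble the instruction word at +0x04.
lsl c, u

+0x04: b8 54 ⇒ word 0x54b8 (little)
  opcode bits[15:10]=0x15: lsl/RR
  [9:6] rd=2 = c
  [5:2] rs=14 = u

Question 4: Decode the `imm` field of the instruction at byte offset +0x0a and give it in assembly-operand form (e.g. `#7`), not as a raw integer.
[0a] c6 a6 → 0xa6c6
  top 6b → 0x29 → addi [RI]
  rd@[9:6]=0xb ⇒ z
  imm@[5:0]=0x6 ⇒ #6

#6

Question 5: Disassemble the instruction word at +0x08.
+0x08: c0 4d ⇒ word 0x4dc0 (little)
  op=0x4dc0>>10=0x13 ⇒ neg (R)
  rd@[9:6]=0x7 ⇒ m

neg m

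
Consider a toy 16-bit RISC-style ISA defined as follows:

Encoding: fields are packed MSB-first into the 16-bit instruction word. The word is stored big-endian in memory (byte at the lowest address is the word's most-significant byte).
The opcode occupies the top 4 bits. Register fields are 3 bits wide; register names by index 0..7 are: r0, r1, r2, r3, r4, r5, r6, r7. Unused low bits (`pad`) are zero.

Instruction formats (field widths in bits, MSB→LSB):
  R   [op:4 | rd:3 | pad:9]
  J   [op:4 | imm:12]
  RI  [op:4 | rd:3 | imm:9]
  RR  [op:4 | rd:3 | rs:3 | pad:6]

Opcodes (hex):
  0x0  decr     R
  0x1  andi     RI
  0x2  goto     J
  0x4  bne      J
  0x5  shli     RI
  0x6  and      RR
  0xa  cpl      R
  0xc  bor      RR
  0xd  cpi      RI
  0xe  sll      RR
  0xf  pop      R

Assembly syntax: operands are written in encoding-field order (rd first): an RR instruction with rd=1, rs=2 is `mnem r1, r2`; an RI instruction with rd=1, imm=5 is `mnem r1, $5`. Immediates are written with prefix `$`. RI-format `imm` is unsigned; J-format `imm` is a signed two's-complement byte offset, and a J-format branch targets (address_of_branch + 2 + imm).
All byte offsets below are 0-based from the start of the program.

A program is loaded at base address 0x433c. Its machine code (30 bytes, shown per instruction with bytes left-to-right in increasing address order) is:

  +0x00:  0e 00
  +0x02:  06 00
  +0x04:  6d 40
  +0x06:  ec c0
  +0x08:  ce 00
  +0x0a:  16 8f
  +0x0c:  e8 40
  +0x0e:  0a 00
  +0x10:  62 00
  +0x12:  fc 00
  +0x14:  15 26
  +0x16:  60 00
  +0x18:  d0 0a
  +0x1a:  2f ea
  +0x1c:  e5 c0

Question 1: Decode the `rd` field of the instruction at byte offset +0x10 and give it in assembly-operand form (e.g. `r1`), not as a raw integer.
[10] 62 00 → 0x6200
  op=0x6200>>12=0x6 ⇒ and (RR)
  rd: (w>>9)&0x7=0x1 → r1
  rs: (w>>6)&0x7=0x0 → r0

r1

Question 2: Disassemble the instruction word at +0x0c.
+0x0c: e8 40 ⇒ word 0xe840 (big)
  opcode bits[15:12]=0xe: sll/RR
  rd@[11:9]=0x4 ⇒ r4
  rs@[8:6]=0x1 ⇒ r1

sll r4, r1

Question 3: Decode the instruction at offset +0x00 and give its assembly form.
decr r7

@+00  big-endian(0e 00) = 0x0e00
  opcode bits[15:12]=0x0: decr/R
  [11:9] rd=7 = r7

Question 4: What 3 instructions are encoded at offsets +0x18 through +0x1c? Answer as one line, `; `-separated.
off 0x18: read d0 0a as big → 0xd00a
  op=0xd00a>>12=0xd ⇒ cpi (RI)
  [11:9] rd=0 = r0
  [8:0] imm=10 = $10
off 0x1a: read 2f ea as big → 0x2fea
  op=0x2fea>>12=0x2 ⇒ goto (J)
  [11:0] imm=4074 (s12→-22) = $-22
off 0x1c: read e5 c0 as big → 0xe5c0
  op=0xe5c0>>12=0xe ⇒ sll (RR)
  [11:9] rd=2 = r2
  [8:6] rs=7 = r7

cpi r0, $10; goto $-22; sll r2, r7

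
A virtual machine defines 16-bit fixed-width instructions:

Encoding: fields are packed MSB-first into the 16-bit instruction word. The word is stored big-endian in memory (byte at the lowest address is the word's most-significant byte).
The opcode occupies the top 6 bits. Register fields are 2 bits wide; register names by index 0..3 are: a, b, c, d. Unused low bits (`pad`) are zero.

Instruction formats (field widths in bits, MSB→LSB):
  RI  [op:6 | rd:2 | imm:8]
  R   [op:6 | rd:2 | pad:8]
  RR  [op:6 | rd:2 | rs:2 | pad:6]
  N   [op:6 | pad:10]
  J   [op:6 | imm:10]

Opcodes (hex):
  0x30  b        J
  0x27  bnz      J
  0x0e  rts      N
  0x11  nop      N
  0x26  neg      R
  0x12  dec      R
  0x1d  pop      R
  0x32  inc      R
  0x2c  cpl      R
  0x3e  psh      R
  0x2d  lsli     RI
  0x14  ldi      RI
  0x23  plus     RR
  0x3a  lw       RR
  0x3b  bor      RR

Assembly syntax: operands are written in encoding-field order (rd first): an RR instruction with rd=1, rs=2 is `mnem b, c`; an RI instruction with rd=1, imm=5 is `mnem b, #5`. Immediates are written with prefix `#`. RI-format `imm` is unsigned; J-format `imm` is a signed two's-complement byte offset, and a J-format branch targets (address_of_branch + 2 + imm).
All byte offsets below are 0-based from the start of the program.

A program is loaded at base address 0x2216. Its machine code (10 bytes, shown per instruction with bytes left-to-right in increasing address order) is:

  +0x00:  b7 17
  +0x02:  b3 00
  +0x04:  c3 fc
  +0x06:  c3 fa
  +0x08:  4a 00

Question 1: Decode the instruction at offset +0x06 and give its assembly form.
+0x06: c3 fa ⇒ word 0xc3fa (big)
  opcode bits[15:10]=0x30: b/J
  imm: (w>>0)&0x3ff=0x3fa (s10→-6) → #-6

b #-6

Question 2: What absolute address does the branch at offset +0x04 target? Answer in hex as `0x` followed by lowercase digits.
[04] c3 fc → 0xc3fc
  top 6b → 0x30 → b [J]
  [9:0] imm=1020 (s10→-4) = #-4
  target = base 0x2216 + off 0x04 + 2 + imm -4 = 0x2218

0x2218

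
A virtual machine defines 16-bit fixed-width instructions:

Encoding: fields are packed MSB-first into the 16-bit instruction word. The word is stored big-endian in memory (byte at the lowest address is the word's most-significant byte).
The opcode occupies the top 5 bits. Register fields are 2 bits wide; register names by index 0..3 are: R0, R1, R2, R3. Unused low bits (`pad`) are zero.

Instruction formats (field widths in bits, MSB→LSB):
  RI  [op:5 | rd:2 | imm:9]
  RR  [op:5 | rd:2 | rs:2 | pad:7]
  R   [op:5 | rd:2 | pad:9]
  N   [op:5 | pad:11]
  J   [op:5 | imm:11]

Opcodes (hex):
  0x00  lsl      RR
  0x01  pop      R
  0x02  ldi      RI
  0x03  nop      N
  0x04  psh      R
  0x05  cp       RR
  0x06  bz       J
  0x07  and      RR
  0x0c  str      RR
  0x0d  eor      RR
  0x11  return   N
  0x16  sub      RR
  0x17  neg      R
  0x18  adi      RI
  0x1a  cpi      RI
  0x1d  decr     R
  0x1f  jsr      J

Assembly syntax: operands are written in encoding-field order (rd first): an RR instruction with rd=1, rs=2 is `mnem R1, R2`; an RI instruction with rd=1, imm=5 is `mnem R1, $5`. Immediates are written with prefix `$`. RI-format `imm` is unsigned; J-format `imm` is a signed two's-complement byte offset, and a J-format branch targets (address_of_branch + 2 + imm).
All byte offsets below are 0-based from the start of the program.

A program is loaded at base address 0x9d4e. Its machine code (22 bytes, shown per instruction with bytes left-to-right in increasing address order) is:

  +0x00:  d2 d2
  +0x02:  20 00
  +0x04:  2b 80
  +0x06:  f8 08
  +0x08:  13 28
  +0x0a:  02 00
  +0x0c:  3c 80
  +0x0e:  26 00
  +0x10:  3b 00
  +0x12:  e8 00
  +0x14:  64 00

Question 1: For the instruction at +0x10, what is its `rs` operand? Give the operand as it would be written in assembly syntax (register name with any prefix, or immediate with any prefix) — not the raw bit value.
R2

@+10  big-endian(3b 00) = 0x3b00
  top 5b → 0x7 → and [RR]
  rd@[10:9]=0x1 ⇒ R1
  rs@[8:7]=0x2 ⇒ R2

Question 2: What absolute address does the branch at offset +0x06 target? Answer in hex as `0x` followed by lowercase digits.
off 0x06: read f8 08 as big → 0xf808
  opcode bits[15:11]=0x1f: jsr/J
  imm@[10:0]=0x8 ⇒ $8
  target = base 0x9d4e + off 0x06 + 2 + imm 8 = 0x9d5e

0x9d5e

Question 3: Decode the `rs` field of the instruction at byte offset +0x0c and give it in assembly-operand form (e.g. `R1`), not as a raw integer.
off 0x0c: read 3c 80 as big → 0x3c80
  opcode bits[15:11]=0x7: and/RR
  rd: (w>>9)&0x3=0x2 → R2
  rs: (w>>7)&0x3=0x1 → R1

R1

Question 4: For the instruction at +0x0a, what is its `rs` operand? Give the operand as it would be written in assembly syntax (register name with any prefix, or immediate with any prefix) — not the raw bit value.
R0

@+0a  big-endian(02 00) = 0x0200
  op=0x0200>>11=0x0 ⇒ lsl (RR)
  [10:9] rd=1 = R1
  [8:7] rs=0 = R0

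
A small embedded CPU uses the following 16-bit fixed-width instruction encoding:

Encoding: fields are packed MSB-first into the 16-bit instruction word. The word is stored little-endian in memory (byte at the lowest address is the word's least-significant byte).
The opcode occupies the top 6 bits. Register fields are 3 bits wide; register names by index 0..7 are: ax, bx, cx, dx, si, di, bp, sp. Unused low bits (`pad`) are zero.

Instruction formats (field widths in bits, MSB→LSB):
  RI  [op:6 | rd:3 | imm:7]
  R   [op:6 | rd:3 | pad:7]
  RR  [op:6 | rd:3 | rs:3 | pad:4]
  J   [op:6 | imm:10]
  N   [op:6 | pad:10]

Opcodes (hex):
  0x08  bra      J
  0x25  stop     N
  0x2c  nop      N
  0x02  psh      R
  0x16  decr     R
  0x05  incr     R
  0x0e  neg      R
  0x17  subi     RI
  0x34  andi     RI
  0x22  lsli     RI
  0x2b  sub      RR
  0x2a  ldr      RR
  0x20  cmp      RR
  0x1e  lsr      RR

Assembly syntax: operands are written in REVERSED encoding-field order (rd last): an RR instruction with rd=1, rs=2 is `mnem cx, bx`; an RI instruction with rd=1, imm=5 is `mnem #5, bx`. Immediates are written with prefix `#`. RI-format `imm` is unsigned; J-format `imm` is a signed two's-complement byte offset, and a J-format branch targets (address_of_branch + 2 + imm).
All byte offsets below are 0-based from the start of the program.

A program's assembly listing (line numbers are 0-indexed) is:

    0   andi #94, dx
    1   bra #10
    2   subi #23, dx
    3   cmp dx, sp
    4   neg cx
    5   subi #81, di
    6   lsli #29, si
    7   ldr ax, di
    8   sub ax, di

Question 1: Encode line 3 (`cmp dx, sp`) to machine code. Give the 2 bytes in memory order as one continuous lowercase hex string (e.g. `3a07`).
b083

3. cmp fields op=0x20:6|rd=7:3|rs=3:3|pad=0:4 → word 83b0h → b0 83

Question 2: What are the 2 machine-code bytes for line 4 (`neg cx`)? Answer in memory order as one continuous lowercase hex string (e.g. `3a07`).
L4: neg op=0xe:6|rd=2:3|pad=0:7 ⇒ 0x3900 ⇒ little 00 39

0039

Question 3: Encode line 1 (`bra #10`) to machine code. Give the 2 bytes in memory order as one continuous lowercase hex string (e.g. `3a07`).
1. bra fields op=0x8:6|imm=10:10 → word 200ah → 0a 20

0a20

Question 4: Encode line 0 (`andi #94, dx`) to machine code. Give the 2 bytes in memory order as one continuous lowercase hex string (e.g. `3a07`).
ded1

line 0 (andi): pack op=0x34:6|rd=3:3|imm=94:7 = 0xd1de; little→ de d1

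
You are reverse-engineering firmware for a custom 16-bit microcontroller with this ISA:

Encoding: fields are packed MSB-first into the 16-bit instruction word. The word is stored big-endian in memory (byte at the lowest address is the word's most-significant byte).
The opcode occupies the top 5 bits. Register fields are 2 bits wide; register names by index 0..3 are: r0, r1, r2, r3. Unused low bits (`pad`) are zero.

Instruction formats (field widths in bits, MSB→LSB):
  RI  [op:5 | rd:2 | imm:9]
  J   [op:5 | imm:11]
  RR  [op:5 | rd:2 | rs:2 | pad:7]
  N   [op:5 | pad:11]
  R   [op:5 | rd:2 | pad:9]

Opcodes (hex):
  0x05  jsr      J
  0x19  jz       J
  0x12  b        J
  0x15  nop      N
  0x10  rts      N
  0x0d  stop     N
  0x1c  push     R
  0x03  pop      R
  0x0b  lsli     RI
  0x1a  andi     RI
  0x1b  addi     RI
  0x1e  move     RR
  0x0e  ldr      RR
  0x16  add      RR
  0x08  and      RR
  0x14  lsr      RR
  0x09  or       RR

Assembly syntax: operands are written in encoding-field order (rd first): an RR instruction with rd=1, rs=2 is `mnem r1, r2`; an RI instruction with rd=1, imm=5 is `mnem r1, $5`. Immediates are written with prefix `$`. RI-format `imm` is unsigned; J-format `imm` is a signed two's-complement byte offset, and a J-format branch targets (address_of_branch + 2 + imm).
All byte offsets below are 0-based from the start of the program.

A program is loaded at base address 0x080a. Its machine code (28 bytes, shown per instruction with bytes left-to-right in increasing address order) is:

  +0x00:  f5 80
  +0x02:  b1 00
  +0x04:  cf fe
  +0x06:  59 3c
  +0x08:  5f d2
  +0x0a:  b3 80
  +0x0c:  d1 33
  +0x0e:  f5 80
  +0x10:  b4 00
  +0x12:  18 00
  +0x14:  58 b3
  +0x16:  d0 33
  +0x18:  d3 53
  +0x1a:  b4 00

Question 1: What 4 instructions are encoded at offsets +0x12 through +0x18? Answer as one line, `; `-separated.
pop r0; lsli r0, $179; andi r0, $51; andi r1, $339

off 0x12: read 18 00 as big → 0x1800
  op=0x1800>>11=0x3 ⇒ pop (R)
  rd@[10:9]=0x0 ⇒ r0
off 0x14: read 58 b3 as big → 0x58b3
  op=0x58b3>>11=0xb ⇒ lsli (RI)
  rd@[10:9]=0x0 ⇒ r0
  imm@[8:0]=0xb3 ⇒ $179
off 0x16: read d0 33 as big → 0xd033
  op=0xd033>>11=0x1a ⇒ andi (RI)
  rd@[10:9]=0x0 ⇒ r0
  imm@[8:0]=0x33 ⇒ $51
off 0x18: read d3 53 as big → 0xd353
  op=0xd353>>11=0x1a ⇒ andi (RI)
  rd@[10:9]=0x1 ⇒ r1
  imm@[8:0]=0x153 ⇒ $339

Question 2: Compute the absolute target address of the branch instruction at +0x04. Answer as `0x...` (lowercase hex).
0x080e

@+04  big-endian(cf fe) = 0xcffe
  op=0xcffe>>11=0x19 ⇒ jz (J)
  imm: (w>>0)&0x7ff=0x7fe (s11→-2) → $-2
  target = base 0x080a + off 0x04 + 2 + imm -2 = 0x080e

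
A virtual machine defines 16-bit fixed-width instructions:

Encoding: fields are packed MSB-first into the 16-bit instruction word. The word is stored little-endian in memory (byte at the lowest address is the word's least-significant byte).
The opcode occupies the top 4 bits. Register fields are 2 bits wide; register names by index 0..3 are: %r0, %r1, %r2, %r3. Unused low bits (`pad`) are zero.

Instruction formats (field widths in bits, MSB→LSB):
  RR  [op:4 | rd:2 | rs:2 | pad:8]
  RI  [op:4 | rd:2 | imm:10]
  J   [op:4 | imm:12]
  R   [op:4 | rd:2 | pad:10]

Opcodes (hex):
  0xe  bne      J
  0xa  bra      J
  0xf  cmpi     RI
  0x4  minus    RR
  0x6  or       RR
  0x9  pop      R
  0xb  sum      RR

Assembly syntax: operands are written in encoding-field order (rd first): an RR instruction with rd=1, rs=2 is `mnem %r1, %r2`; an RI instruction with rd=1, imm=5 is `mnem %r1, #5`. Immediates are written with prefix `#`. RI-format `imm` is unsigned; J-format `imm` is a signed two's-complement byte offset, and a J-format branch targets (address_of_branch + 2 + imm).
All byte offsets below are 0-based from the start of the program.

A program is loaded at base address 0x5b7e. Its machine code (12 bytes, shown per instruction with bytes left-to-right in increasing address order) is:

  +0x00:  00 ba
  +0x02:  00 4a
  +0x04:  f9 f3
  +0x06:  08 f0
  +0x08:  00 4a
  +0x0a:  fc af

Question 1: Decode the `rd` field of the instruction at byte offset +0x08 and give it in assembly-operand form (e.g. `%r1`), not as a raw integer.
%r2

off 0x08: read 00 4a as little → 0x4a00
  opcode bits[15:12]=0x4: minus/RR
  rd@[11:10]=0x2 ⇒ %r2
  rs@[9:8]=0x2 ⇒ %r2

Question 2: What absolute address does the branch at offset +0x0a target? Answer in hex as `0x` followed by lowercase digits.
@+0a  little-endian(fc af) = 0xaffc
  opcode bits[15:12]=0xa: bra/J
  imm: (w>>0)&0xfff=0xffc (s12→-4) → #-4
  target = base 0x5b7e + off 0x0a + 2 + imm -4 = 0x5b86

0x5b86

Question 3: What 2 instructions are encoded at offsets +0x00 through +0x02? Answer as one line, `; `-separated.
[00] 00 ba → 0xba00
  top 4b → 0xb → sum [RR]
  rd@[11:10]=0x2 ⇒ %r2
  rs@[9:8]=0x2 ⇒ %r2
[02] 00 4a → 0x4a00
  top 4b → 0x4 → minus [RR]
  rd@[11:10]=0x2 ⇒ %r2
  rs@[9:8]=0x2 ⇒ %r2

sum %r2, %r2; minus %r2, %r2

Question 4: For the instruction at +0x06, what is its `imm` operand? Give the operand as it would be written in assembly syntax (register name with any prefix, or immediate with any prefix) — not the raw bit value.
#8

off 0x06: read 08 f0 as little → 0xf008
  opcode bits[15:12]=0xf: cmpi/RI
  rd: (w>>10)&0x3=0x0 → %r0
  imm: (w>>0)&0x3ff=0x8 → #8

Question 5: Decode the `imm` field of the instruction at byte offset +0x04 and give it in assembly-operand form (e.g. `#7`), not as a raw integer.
+0x04: f9 f3 ⇒ word 0xf3f9 (little)
  opcode bits[15:12]=0xf: cmpi/RI
  rd: (w>>10)&0x3=0x0 → %r0
  imm: (w>>0)&0x3ff=0x3f9 → #1017

#1017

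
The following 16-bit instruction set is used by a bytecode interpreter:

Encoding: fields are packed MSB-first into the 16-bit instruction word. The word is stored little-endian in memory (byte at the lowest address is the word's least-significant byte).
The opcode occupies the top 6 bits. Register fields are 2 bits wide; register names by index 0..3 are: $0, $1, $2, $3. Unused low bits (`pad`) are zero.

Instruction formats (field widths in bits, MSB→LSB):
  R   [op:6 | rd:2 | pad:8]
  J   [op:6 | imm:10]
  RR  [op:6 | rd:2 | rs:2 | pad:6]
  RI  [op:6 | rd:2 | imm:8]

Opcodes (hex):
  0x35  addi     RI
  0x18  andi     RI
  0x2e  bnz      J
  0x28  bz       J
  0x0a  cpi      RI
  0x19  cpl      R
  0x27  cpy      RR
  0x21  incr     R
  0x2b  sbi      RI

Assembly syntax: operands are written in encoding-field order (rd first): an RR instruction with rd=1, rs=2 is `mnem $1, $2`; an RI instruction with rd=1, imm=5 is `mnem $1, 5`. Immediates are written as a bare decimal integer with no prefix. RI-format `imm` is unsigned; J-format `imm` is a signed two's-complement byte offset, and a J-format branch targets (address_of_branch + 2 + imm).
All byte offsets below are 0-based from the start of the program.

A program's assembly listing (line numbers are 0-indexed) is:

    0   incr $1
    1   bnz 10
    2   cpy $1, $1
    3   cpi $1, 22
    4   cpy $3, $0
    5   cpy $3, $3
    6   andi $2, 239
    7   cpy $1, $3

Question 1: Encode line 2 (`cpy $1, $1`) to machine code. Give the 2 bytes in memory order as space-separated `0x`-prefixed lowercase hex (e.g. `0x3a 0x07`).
line 2 (cpy): pack op=0x27:6|rd=1:2|rs=1:2|pad=0:6 = 0x9d40; little→ 40 9d

0x40 0x9d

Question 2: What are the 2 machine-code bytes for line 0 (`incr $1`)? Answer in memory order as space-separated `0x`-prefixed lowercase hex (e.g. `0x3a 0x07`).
0x00 0x85

line 0 (incr): pack op=0x21:6|rd=1:2|pad=0:8 = 0x8500; little→ 00 85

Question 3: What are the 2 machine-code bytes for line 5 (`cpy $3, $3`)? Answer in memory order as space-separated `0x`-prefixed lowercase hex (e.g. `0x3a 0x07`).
L5: cpy op=0x27:6|rd=3:2|rs=3:2|pad=0:6 ⇒ 0x9fc0 ⇒ little c0 9f

0xc0 0x9f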